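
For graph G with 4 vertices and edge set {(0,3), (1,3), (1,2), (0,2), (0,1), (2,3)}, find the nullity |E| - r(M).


Cycle rank (nullity) = |E| - r(M) = |E| - (|V| - c).
|E| = 6, |V| = 4, c = 1.
Nullity = 6 - (4 - 1) = 6 - 3 = 3.

3


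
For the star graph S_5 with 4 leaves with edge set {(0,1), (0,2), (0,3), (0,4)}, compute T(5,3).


A star on 5 vertices is a tree with 4 edges.
T(x,y) = x^(4) for any tree.
T(5,3) = 5^4 = 625.

625


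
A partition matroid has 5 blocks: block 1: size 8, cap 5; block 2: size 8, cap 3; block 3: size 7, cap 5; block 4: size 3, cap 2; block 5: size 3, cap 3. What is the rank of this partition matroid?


Rank of a partition matroid = sum of min(|Si|, ci) for each block.
= min(8,5) + min(8,3) + min(7,5) + min(3,2) + min(3,3)
= 5 + 3 + 5 + 2 + 3
= 18.

18


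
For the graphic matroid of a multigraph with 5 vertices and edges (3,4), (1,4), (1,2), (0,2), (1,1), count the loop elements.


In a graphic matroid, a loop is a self-loop edge (u,u) with rank 0.
Examining all 5 edges for self-loops...
Self-loops found: (1,1)
Number of loops = 1.

1


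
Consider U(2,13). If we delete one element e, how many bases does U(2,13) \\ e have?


Deleting e from U(2,13) gives U(2,12) since n > r.
Bases of U(2,12) = (12 choose 2) = 66.

66


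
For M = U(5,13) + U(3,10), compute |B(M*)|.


(M1+M2)* = M1* + M2*.
M1* = U(8,13), bases: C(13,8) = 1287.
M2* = U(7,10), bases: C(10,7) = 120.
|B(M*)| = 1287 * 120 = 154440.

154440


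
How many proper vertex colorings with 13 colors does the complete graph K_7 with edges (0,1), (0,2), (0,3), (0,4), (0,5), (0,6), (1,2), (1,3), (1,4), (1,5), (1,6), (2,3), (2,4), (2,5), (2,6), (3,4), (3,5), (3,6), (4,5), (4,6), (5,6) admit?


P(K_7, k) = k(k-1)(k-2)...(k-6).
P(13) = (13) * (12) * (11) * (10) * (9) * (8) * (7) = 8648640.

8648640


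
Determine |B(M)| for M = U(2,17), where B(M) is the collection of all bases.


Bases of U(2,17) are all 2-element subsets of the 17-element ground set.
Number of bases = C(17,2).
C(17,2) = (17 * 16) / (1 * 2) = 136.

136


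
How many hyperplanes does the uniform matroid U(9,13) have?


Hyperplanes of U(9,13) are flats of rank 8.
In a uniform matroid, these are exactly the (8)-element subsets.
Count = C(13,8) = 1287.

1287


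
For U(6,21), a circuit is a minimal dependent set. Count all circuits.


In U(6,21), circuits are the (7)-element subsets.
Any set of 7 elements is dependent, and removing any one element gives
an independent set of size 6, so it is a minimal dependent set.
Number of circuits = C(21,7) = 116280.

116280


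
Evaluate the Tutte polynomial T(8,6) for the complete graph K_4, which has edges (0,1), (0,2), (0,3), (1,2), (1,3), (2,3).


T(K_4; x,y) = x^3 + 3x^2 + 4xy + 2x + y^3 + 3y^2 + 2y.
Substituting x=8, y=6:
= 512 + 192 + 192 + 16 + 216 + 108 + 12
= 1248.

1248


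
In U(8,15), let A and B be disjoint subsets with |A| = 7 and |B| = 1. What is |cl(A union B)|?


|A union B| = 7 + 1 = 8 (disjoint).
In U(8,15), cl(S) = S if |S| < 8, else cl(S) = E.
Since 8 >= 8, cl(A union B) = E.
|cl(A union B)| = 15.

15


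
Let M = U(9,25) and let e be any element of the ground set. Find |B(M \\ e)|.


Deleting e from U(9,25) gives U(9,24) since n > r.
Bases of U(9,24) = C(24,9) = 24! / (9! * 15!) = 1307504.

1307504


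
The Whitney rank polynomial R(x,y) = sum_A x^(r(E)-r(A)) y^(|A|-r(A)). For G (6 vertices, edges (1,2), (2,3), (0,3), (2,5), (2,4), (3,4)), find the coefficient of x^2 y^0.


R(x,y) = sum over A in 2^E of x^(r(E)-r(A)) * y^(|A|-r(A)).
G has 6 vertices, 6 edges. r(E) = 5.
Enumerate all 2^6 = 64 subsets.
Count subsets with r(E)-r(A)=2 and |A|-r(A)=0: 19.

19


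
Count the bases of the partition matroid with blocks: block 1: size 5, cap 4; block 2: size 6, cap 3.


A basis picks exactly ci elements from block i.
Number of bases = product of C(|Si|, ci).
= C(5,4) * C(6,3)
= 5 * 20
= 100.

100


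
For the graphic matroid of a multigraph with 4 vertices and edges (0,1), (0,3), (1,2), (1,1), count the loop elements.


In a graphic matroid, a loop is a self-loop edge (u,u) with rank 0.
Examining all 4 edges for self-loops...
Self-loops found: (1,1)
Number of loops = 1.

1


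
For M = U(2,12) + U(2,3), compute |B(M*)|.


(M1+M2)* = M1* + M2*.
M1* = U(10,12), bases: C(12,10) = 66.
M2* = U(1,3), bases: C(3,1) = 3.
|B(M*)| = 66 * 3 = 198.

198


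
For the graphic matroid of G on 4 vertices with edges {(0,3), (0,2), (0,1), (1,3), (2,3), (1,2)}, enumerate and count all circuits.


A circuit in a graphic matroid = edge set of a simple cycle.
G has 4 vertices and 6 edges.
Enumerating all minimal edge subsets forming cycles...
Total circuits found: 7.

7


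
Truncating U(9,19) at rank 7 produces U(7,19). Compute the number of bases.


Truncating U(9,19) to rank 7 gives U(7,19).
Bases of U(7,19) are all 7-element subsets of 19 elements.
Number of bases = C(19,7) = 50388.

50388


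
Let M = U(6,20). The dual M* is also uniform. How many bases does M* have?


The dual of U(r,n) is U(n-r, n) = U(14,20).
Bases of U(14,20) are all (14)-element subsets.
|B(M*)| = C(20,14) = 20! / (14! * 6!) = 38760.

38760


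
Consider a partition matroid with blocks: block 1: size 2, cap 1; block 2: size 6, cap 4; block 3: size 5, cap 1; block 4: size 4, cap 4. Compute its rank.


Rank of a partition matroid = sum of min(|Si|, ci) for each block.
= min(2,1) + min(6,4) + min(5,1) + min(4,4)
= 1 + 4 + 1 + 4
= 10.

10


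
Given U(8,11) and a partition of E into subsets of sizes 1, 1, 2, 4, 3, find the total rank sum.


r(Ai) = min(|Ai|, 8) for each part.
Sum = min(1,8) + min(1,8) + min(2,8) + min(4,8) + min(3,8)
    = 1 + 1 + 2 + 4 + 3
    = 11.

11


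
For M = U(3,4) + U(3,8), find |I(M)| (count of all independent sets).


For a direct sum, |I(M1+M2)| = |I(M1)| * |I(M2)|.
|I(U(3,4))| = sum C(4,k) for k=0..3 = 15.
|I(U(3,8))| = sum C(8,k) for k=0..3 = 93.
Total = 15 * 93 = 1395.

1395


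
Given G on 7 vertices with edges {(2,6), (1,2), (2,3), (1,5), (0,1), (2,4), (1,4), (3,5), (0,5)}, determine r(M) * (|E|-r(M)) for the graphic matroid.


r(M) = |V| - c = 7 - 1 = 6.
nullity = |E| - r(M) = 9 - 6 = 3.
Product = 6 * 3 = 18.

18


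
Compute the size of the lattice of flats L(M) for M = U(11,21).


Flats of U(11,21): every subset of size < 11 is a flat, plus E itself.
Count = (21 choose 0) + (21 choose 1) + (21 choose 2) + (21 choose 3) + (21 choose 4) + (21 choose 5) + (21 choose 6) + (21 choose 7) + (21 choose 8) + (21 choose 9) + (21 choose 10) + 1
     = 1 + 21 + 210 + 1330 + 5985 + 20349 + 54264 + 116280 + 203490 + 293930 + 352716 + 1
     = 1048577.

1048577


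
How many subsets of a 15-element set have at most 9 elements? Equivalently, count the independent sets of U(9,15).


Independent sets of U(9,15) are all subsets of size <= 9.
Count = C(15,0) + C(15,1) + C(15,2) + C(15,3) + C(15,4) + C(15,5) + C(15,6) + C(15,7) + C(15,8) + C(15,9)
     = 1 + 15 + 105 + 455 + 1365 + 3003 + 5005 + 6435 + 6435 + 5005
     = 27824.

27824


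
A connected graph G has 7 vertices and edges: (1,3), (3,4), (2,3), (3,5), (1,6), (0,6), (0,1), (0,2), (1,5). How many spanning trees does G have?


By Kirchhoff's matrix tree theorem, the number of spanning trees equals
the determinant of any cofactor of the Laplacian matrix L.
G has 7 vertices and 9 edges.
Computing the (6 x 6) cofactor determinant gives 30.

30


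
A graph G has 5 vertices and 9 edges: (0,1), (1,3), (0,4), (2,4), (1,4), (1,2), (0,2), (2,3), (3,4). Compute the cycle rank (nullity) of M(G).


Cycle rank (nullity) = |E| - r(M) = |E| - (|V| - c).
|E| = 9, |V| = 5, c = 1.
Nullity = 9 - (5 - 1) = 9 - 4 = 5.

5


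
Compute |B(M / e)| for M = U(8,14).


Contracting e from U(8,14) gives U(7,13).
Bases of U(7,13) = C(13,7) = 1716.

1716


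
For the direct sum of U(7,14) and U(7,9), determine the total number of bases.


Bases of a direct sum M1 + M2: |B| = |B(M1)| * |B(M2)|.
|B(U(7,14))| = C(14,7) = 3432.
|B(U(7,9))| = C(9,7) = 36.
Total bases = 3432 * 36 = 123552.

123552


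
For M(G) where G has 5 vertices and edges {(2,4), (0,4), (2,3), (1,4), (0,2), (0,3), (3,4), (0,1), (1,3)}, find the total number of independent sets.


An independent set in a graphic matroid is an acyclic edge subset.
G has 5 vertices and 9 edges.
Enumerate all 2^9 = 512 subsets, checking for acyclicity.
Total independent sets = 198.

198


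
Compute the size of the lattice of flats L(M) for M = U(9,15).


Flats of U(9,15): every subset of size < 9 is a flat, plus E itself.
Count = C(15,0) + C(15,1) + C(15,2) + C(15,3) + C(15,4) + C(15,5) + C(15,6) + C(15,7) + C(15,8) + 1
     = 1 + 15 + 105 + 455 + 1365 + 3003 + 5005 + 6435 + 6435 + 1
     = 22820.

22820


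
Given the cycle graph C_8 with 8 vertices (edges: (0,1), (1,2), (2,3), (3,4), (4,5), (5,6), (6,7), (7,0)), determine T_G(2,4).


T(C_8; x,y) = x + x^2 + ... + x^(7) + y.
T(2,4) = 2^1 + 2^2 + 2^3 + 2^4 + 2^5 + 2^6 + 2^7 + 4
= 2 + 4 + 8 + 16 + 32 + 64 + 128 + 4
= 258.

258


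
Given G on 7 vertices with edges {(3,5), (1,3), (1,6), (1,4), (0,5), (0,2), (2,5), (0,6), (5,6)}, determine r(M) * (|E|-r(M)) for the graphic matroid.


r(M) = |V| - c = 7 - 1 = 6.
nullity = |E| - r(M) = 9 - 6 = 3.
Product = 6 * 3 = 18.

18


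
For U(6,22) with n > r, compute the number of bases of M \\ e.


Deleting e from U(6,22) gives U(6,21) since n > r.
Bases of U(6,21) = C(21,6) = 21! / (6! * 15!) = 54264.

54264


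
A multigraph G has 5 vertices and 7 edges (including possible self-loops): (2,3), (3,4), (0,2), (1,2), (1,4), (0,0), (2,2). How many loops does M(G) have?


In a graphic matroid, a loop is a self-loop edge (u,u) with rank 0.
Examining all 7 edges for self-loops...
Self-loops found: (0,0), (2,2)
Number of loops = 2.

2


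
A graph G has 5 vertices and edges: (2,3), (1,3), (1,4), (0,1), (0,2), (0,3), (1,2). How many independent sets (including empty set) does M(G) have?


An independent set in a graphic matroid is an acyclic edge subset.
G has 5 vertices and 7 edges.
Enumerate all 2^7 = 128 subsets, checking for acyclicity.
Total independent sets = 76.

76


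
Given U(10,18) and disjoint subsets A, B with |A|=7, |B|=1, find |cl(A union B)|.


|A union B| = 7 + 1 = 8 (disjoint).
In U(10,18), cl(S) = S if |S| < 10, else cl(S) = E.
Since 8 < 10, cl(A union B) = A union B.
|cl(A union B)| = 8.

8


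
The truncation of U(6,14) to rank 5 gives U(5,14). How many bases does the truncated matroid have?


Truncating U(6,14) to rank 5 gives U(5,14).
Bases of U(5,14) are all 5-element subsets of 14 elements.
Number of bases = (14 choose 5) = 2002.

2002


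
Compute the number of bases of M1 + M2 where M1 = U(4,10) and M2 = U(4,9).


Bases of a direct sum M1 + M2: |B| = |B(M1)| * |B(M2)|.
|B(U(4,10))| = C(10,4) = 210.
|B(U(4,9))| = C(9,4) = 126.
Total bases = 210 * 126 = 26460.

26460


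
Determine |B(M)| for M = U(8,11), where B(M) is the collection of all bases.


Bases of U(8,11) are all 8-element subsets of the 11-element ground set.
Number of bases = C(11,8).
(11 choose 8) = 165.

165


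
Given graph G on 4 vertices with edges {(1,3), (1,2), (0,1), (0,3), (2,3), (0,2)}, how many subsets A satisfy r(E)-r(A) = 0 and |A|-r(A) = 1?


R(x,y) = sum over A in 2^E of x^(r(E)-r(A)) * y^(|A|-r(A)).
G has 4 vertices, 6 edges. r(E) = 3.
Enumerate all 2^6 = 64 subsets.
Count subsets with r(E)-r(A)=0 and |A|-r(A)=1: 15.

15


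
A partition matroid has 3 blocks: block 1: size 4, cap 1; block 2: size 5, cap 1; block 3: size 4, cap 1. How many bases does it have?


A basis picks exactly ci elements from block i.
Number of bases = product of C(|Si|, ci).
= C(4,1) * C(5,1) * C(4,1)
= 4 * 5 * 4
= 80.

80


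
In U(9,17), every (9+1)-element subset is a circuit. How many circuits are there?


In U(9,17), circuits are the (10)-element subsets.
Any set of 10 elements is dependent, and removing any one element gives
an independent set of size 9, so it is a minimal dependent set.
Number of circuits = C(17,10) = 19448.

19448


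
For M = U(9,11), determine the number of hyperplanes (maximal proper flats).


Hyperplanes of U(9,11) are flats of rank 8.
In a uniform matroid, these are exactly the (8)-element subsets.
Count = C(11,8) = 165.

165


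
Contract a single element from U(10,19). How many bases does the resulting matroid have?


Contracting e from U(10,19) gives U(9,18).
Bases of U(9,18) = C(18,9) = 18! / (9! * 9!) = 48620.

48620


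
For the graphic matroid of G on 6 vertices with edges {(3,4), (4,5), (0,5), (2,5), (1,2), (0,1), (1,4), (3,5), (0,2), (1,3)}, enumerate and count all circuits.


A circuit in a graphic matroid = edge set of a simple cycle.
G has 6 vertices and 10 edges.
Enumerating all minimal edge subsets forming cycles...
Total circuits found: 22.

22


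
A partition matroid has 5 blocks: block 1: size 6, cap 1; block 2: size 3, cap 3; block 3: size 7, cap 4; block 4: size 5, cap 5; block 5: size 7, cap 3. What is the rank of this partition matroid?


Rank of a partition matroid = sum of min(|Si|, ci) for each block.
= min(6,1) + min(3,3) + min(7,4) + min(5,5) + min(7,3)
= 1 + 3 + 4 + 5 + 3
= 16.

16


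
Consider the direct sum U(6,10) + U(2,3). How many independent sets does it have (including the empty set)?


For a direct sum, |I(M1+M2)| = |I(M1)| * |I(M2)|.
|I(U(6,10))| = sum C(10,k) for k=0..6 = 848.
|I(U(2,3))| = sum C(3,k) for k=0..2 = 7.
Total = 848 * 7 = 5936.

5936


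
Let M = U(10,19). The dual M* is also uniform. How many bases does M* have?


The dual of U(r,n) is U(n-r, n) = U(9,19).
Bases of U(9,19) are all (9)-element subsets.
|B(M*)| = C(19,9) = 92378.

92378


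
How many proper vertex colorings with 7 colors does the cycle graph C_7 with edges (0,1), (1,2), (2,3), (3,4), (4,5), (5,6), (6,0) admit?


P(C_7, k) = (k-1)^7 + (-1)^7*(k-1).
P(7) = (6)^7 - 6
= 279936 - 6 = 279930.

279930


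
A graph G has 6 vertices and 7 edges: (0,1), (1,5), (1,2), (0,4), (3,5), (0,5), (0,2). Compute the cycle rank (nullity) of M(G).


Cycle rank (nullity) = |E| - r(M) = |E| - (|V| - c).
|E| = 7, |V| = 6, c = 1.
Nullity = 7 - (6 - 1) = 7 - 5 = 2.

2


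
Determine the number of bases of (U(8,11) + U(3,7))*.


(M1+M2)* = M1* + M2*.
M1* = U(3,11), bases: C(11,3) = 165.
M2* = U(4,7), bases: C(7,4) = 35.
|B(M*)| = 165 * 35 = 5775.

5775


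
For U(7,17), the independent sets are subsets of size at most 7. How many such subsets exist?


Independent sets of U(7,17) are all subsets of size <= 7.
Count = (17 choose 0) + (17 choose 1) + (17 choose 2) + (17 choose 3) + (17 choose 4) + (17 choose 5) + (17 choose 6) + (17 choose 7)
     = 1 + 17 + 136 + 680 + 2380 + 6188 + 12376 + 19448
     = 41226.

41226


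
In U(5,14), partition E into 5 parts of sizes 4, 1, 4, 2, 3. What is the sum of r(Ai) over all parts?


r(Ai) = min(|Ai|, 5) for each part.
Sum = min(4,5) + min(1,5) + min(4,5) + min(2,5) + min(3,5)
    = 4 + 1 + 4 + 2 + 3
    = 14.

14


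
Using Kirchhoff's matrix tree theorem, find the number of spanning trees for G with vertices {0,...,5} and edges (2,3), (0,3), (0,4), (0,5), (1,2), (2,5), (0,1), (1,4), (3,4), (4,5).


By Kirchhoff's matrix tree theorem, the number of spanning trees equals
the determinant of any cofactor of the Laplacian matrix L.
G has 6 vertices and 10 edges.
Computing the (5 x 5) cofactor determinant gives 135.

135


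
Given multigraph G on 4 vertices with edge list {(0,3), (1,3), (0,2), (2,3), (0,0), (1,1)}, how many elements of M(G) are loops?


In a graphic matroid, a loop is a self-loop edge (u,u) with rank 0.
Examining all 6 edges for self-loops...
Self-loops found: (0,0), (1,1)
Number of loops = 2.

2


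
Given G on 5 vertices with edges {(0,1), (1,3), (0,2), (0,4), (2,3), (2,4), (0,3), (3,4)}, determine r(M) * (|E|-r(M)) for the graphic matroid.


r(M) = |V| - c = 5 - 1 = 4.
nullity = |E| - r(M) = 8 - 4 = 4.
Product = 4 * 4 = 16.

16


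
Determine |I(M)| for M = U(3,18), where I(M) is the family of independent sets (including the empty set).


Independent sets of U(3,18) are all subsets of size <= 3.
Count = (18 choose 0) + (18 choose 1) + (18 choose 2) + (18 choose 3)
     = 1 + 18 + 153 + 816
     = 988.

988


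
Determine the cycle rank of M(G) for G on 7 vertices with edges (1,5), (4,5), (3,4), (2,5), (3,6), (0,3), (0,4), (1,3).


Cycle rank (nullity) = |E| - r(M) = |E| - (|V| - c).
|E| = 8, |V| = 7, c = 1.
Nullity = 8 - (7 - 1) = 8 - 6 = 2.

2


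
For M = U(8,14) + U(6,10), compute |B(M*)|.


(M1+M2)* = M1* + M2*.
M1* = U(6,14), bases: C(14,6) = 3003.
M2* = U(4,10), bases: C(10,4) = 210.
|B(M*)| = 3003 * 210 = 630630.

630630


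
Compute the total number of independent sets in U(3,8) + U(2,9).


For a direct sum, |I(M1+M2)| = |I(M1)| * |I(M2)|.
|I(U(3,8))| = sum C(8,k) for k=0..3 = 93.
|I(U(2,9))| = sum C(9,k) for k=0..2 = 46.
Total = 93 * 46 = 4278.

4278


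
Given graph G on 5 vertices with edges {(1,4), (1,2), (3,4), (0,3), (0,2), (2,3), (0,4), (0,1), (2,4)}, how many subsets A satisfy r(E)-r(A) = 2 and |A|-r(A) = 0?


R(x,y) = sum over A in 2^E of x^(r(E)-r(A)) * y^(|A|-r(A)).
G has 5 vertices, 9 edges. r(E) = 4.
Enumerate all 2^9 = 512 subsets.
Count subsets with r(E)-r(A)=2 and |A|-r(A)=0: 36.

36


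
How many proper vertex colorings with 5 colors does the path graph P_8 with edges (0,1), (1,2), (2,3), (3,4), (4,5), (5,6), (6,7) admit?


P(P_8, k) = k * (k-1)^(7).
P(5) = 5 * 4^7 = 5 * 16384 = 81920.

81920


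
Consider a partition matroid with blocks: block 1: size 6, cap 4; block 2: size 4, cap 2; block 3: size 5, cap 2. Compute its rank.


Rank of a partition matroid = sum of min(|Si|, ci) for each block.
= min(6,4) + min(4,2) + min(5,2)
= 4 + 2 + 2
= 8.

8


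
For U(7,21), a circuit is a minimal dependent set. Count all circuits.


In U(7,21), circuits are the (8)-element subsets.
Any set of 8 elements is dependent, and removing any one element gives
an independent set of size 7, so it is a minimal dependent set.
Number of circuits = C(21,8) = 203490.

203490


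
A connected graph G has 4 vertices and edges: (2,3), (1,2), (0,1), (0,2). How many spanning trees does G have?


By Kirchhoff's matrix tree theorem, the number of spanning trees equals
the determinant of any cofactor of the Laplacian matrix L.
G has 4 vertices and 4 edges.
Computing the (3 x 3) cofactor determinant gives 3.

3


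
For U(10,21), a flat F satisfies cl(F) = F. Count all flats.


Flats of U(10,21): every subset of size < 10 is a flat, plus E itself.
Count = C(21,0) + C(21,1) + C(21,2) + C(21,3) + C(21,4) + C(21,5) + C(21,6) + C(21,7) + C(21,8) + C(21,9) + 1
     = 1 + 21 + 210 + 1330 + 5985 + 20349 + 54264 + 116280 + 203490 + 293930 + 1
     = 695861.

695861


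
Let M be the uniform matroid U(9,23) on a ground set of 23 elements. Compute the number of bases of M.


Bases of U(9,23) are all 9-element subsets of the 23-element ground set.
Number of bases = C(23,9).
C(23,9) = 23! / (9! * 14!) = 817190.

817190


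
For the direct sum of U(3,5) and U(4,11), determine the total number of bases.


Bases of a direct sum M1 + M2: |B| = |B(M1)| * |B(M2)|.
|B(U(3,5))| = C(5,3) = 10.
|B(U(4,11))| = C(11,4) = 330.
Total bases = 10 * 330 = 3300.

3300


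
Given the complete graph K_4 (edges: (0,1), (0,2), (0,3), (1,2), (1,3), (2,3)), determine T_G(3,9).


T(K_4; x,y) = x^3 + 3x^2 + 4xy + 2x + y^3 + 3y^2 + 2y.
Substituting x=3, y=9:
= 27 + 27 + 108 + 6 + 729 + 243 + 18
= 1158.

1158


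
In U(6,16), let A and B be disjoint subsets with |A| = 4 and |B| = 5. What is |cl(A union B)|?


|A union B| = 4 + 5 = 9 (disjoint).
In U(6,16), cl(S) = S if |S| < 6, else cl(S) = E.
Since 9 >= 6, cl(A union B) = E.
|cl(A union B)| = 16.

16


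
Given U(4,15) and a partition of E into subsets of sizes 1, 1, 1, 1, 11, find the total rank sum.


r(Ai) = min(|Ai|, 4) for each part.
Sum = min(1,4) + min(1,4) + min(1,4) + min(1,4) + min(11,4)
    = 1 + 1 + 1 + 1 + 4
    = 8.

8


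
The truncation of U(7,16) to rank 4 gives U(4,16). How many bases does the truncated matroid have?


Truncating U(7,16) to rank 4 gives U(4,16).
Bases of U(4,16) are all 4-element subsets of 16 elements.
Number of bases = (16 choose 4) = 1820.

1820


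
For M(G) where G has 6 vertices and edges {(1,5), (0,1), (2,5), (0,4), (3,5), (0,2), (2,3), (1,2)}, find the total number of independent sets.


An independent set in a graphic matroid is an acyclic edge subset.
G has 6 vertices and 8 edges.
Enumerate all 2^8 = 256 subsets, checking for acyclicity.
Total independent sets = 164.

164


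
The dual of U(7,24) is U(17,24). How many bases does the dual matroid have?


The dual of U(r,n) is U(n-r, n) = U(17,24).
Bases of U(17,24) are all (17)-element subsets.
|B(M*)| = (24 choose 17) = 346104.

346104


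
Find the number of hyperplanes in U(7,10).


Hyperplanes of U(7,10) are flats of rank 6.
In a uniform matroid, these are exactly the (6)-element subsets.
Count = C(10,6) = 210.

210


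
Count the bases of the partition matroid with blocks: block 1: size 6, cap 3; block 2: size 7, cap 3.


A basis picks exactly ci elements from block i.
Number of bases = product of C(|Si|, ci).
= C(6,3) * C(7,3)
= 20 * 35
= 700.

700


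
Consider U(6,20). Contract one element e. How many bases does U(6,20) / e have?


Contracting e from U(6,20) gives U(5,19).
Bases of U(5,19) = C(19,5) = 19! / (5! * 14!) = 11628.

11628


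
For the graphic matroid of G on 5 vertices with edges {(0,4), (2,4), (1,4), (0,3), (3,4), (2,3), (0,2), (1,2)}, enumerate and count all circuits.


A circuit in a graphic matroid = edge set of a simple cycle.
G has 5 vertices and 8 edges.
Enumerating all minimal edge subsets forming cycles...
Total circuits found: 12.

12


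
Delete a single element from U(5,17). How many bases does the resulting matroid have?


Deleting e from U(5,17) gives U(5,16) since n > r.
Bases of U(5,16) = (16 choose 5) = 4368.

4368


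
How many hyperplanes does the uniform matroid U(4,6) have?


Hyperplanes of U(4,6) are flats of rank 3.
In a uniform matroid, these are exactly the (3)-element subsets.
Count = C(6,3) = 6! / (3! * 3!) = 20.

20


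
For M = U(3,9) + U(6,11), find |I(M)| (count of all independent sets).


For a direct sum, |I(M1+M2)| = |I(M1)| * |I(M2)|.
|I(U(3,9))| = sum C(9,k) for k=0..3 = 130.
|I(U(6,11))| = sum C(11,k) for k=0..6 = 1486.
Total = 130 * 1486 = 193180.

193180


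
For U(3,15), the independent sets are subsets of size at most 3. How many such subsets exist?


Independent sets of U(3,15) are all subsets of size <= 3.
Count = (15 choose 0) + (15 choose 1) + (15 choose 2) + (15 choose 3)
     = 1 + 15 + 105 + 455
     = 576.

576


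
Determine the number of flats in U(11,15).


Flats of U(11,15): every subset of size < 11 is a flat, plus E itself.
Count = C(15,0) + C(15,1) + C(15,2) + C(15,3) + C(15,4) + C(15,5) + C(15,6) + C(15,7) + C(15,8) + C(15,9) + C(15,10) + 1
     = 1 + 15 + 105 + 455 + 1365 + 3003 + 5005 + 6435 + 6435 + 5005 + 3003 + 1
     = 30828.

30828


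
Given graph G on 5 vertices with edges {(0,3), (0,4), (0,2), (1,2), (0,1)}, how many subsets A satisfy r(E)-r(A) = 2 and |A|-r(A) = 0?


R(x,y) = sum over A in 2^E of x^(r(E)-r(A)) * y^(|A|-r(A)).
G has 5 vertices, 5 edges. r(E) = 4.
Enumerate all 2^5 = 32 subsets.
Count subsets with r(E)-r(A)=2 and |A|-r(A)=0: 10.

10


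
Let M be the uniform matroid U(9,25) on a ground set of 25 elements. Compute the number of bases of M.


Bases of U(9,25) are all 9-element subsets of the 25-element ground set.
Number of bases = C(25,9).
(25 choose 9) = 2042975.

2042975


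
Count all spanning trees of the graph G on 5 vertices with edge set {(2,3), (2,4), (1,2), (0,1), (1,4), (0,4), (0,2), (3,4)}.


By Kirchhoff's matrix tree theorem, the number of spanning trees equals
the determinant of any cofactor of the Laplacian matrix L.
G has 5 vertices and 8 edges.
Computing the (4 x 4) cofactor determinant gives 40.

40


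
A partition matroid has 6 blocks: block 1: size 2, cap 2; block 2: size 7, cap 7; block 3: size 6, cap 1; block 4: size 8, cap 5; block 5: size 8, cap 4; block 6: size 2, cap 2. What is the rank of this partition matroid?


Rank of a partition matroid = sum of min(|Si|, ci) for each block.
= min(2,2) + min(7,7) + min(6,1) + min(8,5) + min(8,4) + min(2,2)
= 2 + 7 + 1 + 5 + 4 + 2
= 21.

21


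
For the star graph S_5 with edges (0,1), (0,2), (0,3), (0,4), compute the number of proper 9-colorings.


P(tree, k) = k * (k-1)^(4) for any tree on 5 vertices.
P(9) = 9 * 8^4 = 9 * 4096 = 36864.

36864


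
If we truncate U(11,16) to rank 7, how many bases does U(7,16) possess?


Truncating U(11,16) to rank 7 gives U(7,16).
Bases of U(7,16) are all 7-element subsets of 16 elements.
Number of bases = C(16,7) = 11440.

11440


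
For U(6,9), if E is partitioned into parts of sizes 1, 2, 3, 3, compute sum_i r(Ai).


r(Ai) = min(|Ai|, 6) for each part.
Sum = min(1,6) + min(2,6) + min(3,6) + min(3,6)
    = 1 + 2 + 3 + 3
    = 9.

9


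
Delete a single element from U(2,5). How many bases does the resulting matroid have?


Deleting e from U(2,5) gives U(2,4) since n > r.
Bases of U(2,4) = C(4,2) = 4! / (2! * 2!) = 6.

6


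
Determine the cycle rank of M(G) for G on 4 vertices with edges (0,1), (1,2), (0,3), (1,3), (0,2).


Cycle rank (nullity) = |E| - r(M) = |E| - (|V| - c).
|E| = 5, |V| = 4, c = 1.
Nullity = 5 - (4 - 1) = 5 - 3 = 2.

2


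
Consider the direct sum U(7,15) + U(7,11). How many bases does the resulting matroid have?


Bases of a direct sum M1 + M2: |B| = |B(M1)| * |B(M2)|.
|B(U(7,15))| = C(15,7) = 6435.
|B(U(7,11))| = C(11,7) = 330.
Total bases = 6435 * 330 = 2123550.

2123550


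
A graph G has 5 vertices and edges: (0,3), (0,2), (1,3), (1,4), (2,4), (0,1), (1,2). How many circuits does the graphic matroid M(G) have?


A circuit in a graphic matroid = edge set of a simple cycle.
G has 5 vertices and 7 edges.
Enumerating all minimal edge subsets forming cycles...
Total circuits found: 6.

6


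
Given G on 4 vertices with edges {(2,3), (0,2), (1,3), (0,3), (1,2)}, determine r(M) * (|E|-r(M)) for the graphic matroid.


r(M) = |V| - c = 4 - 1 = 3.
nullity = |E| - r(M) = 5 - 3 = 2.
Product = 3 * 2 = 6.

6


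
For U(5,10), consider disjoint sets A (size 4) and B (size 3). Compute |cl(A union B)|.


|A union B| = 4 + 3 = 7 (disjoint).
In U(5,10), cl(S) = S if |S| < 5, else cl(S) = E.
Since 7 >= 5, cl(A union B) = E.
|cl(A union B)| = 10.

10


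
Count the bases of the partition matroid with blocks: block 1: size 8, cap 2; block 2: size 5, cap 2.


A basis picks exactly ci elements from block i.
Number of bases = product of C(|Si|, ci).
= C(8,2) * C(5,2)
= 28 * 10
= 280.

280


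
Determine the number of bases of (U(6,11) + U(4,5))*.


(M1+M2)* = M1* + M2*.
M1* = U(5,11), bases: C(11,5) = 462.
M2* = U(1,5), bases: C(5,1) = 5.
|B(M*)| = 462 * 5 = 2310.

2310


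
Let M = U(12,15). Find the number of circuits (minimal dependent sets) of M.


In U(12,15), circuits are the (13)-element subsets.
Any set of 13 elements is dependent, and removing any one element gives
an independent set of size 12, so it is a minimal dependent set.
Number of circuits = C(15,13) = 15! / (13! * 2!) = 105.

105


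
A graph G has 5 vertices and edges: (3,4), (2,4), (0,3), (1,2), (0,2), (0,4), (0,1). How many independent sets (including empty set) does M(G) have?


An independent set in a graphic matroid is an acyclic edge subset.
G has 5 vertices and 7 edges.
Enumerate all 2^7 = 128 subsets, checking for acyclicity.
Total independent sets = 82.

82


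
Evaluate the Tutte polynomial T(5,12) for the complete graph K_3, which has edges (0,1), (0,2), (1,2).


T(K_3; x,y) = x^2 + x + y.
T(5,12) = 25 + 5 + 12 = 42.

42


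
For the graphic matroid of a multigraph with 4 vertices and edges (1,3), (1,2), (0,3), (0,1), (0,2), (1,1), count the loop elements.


In a graphic matroid, a loop is a self-loop edge (u,u) with rank 0.
Examining all 6 edges for self-loops...
Self-loops found: (1,1)
Number of loops = 1.

1


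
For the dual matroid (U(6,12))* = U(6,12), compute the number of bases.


The dual of U(r,n) is U(n-r, n) = U(6,12).
Bases of U(6,12) are all (6)-element subsets.
|B(M*)| = C(12,6) = 12! / (6! * 6!) = 924.

924


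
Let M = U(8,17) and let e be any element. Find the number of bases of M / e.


Contracting e from U(8,17) gives U(7,16).
Bases of U(7,16) = (16 choose 7) = 11440.

11440


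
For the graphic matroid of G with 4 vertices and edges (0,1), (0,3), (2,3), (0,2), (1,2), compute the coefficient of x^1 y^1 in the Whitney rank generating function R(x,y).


R(x,y) = sum over A in 2^E of x^(r(E)-r(A)) * y^(|A|-r(A)).
G has 4 vertices, 5 edges. r(E) = 3.
Enumerate all 2^5 = 32 subsets.
Count subsets with r(E)-r(A)=1 and |A|-r(A)=1: 2.

2


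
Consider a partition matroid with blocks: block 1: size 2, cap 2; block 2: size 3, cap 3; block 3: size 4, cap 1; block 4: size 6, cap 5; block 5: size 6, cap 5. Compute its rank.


Rank of a partition matroid = sum of min(|Si|, ci) for each block.
= min(2,2) + min(3,3) + min(4,1) + min(6,5) + min(6,5)
= 2 + 3 + 1 + 5 + 5
= 16.

16


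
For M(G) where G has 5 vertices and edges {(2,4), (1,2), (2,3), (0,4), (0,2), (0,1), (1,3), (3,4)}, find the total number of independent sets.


An independent set in a graphic matroid is an acyclic edge subset.
G has 5 vertices and 8 edges.
Enumerate all 2^8 = 256 subsets, checking for acyclicity.
Total independent sets = 134.

134


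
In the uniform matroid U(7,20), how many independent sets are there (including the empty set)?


Independent sets of U(7,20) are all subsets of size <= 7.
Count = C(20,0) + C(20,1) + C(20,2) + C(20,3) + C(20,4) + C(20,5) + C(20,6) + C(20,7)
     = 1 + 20 + 190 + 1140 + 4845 + 15504 + 38760 + 77520
     = 137980.

137980


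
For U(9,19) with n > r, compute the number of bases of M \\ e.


Deleting e from U(9,19) gives U(9,18) since n > r.
Bases of U(9,18) = C(18,9) = 48620.

48620


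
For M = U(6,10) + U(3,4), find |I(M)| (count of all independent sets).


For a direct sum, |I(M1+M2)| = |I(M1)| * |I(M2)|.
|I(U(6,10))| = sum C(10,k) for k=0..6 = 848.
|I(U(3,4))| = sum C(4,k) for k=0..3 = 15.
Total = 848 * 15 = 12720.

12720


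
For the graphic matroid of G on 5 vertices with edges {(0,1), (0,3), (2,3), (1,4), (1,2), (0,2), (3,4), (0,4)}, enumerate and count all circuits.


A circuit in a graphic matroid = edge set of a simple cycle.
G has 5 vertices and 8 edges.
Enumerating all minimal edge subsets forming cycles...
Total circuits found: 13.

13


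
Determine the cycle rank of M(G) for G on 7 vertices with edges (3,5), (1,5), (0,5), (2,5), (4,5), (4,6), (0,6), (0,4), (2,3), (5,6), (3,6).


Cycle rank (nullity) = |E| - r(M) = |E| - (|V| - c).
|E| = 11, |V| = 7, c = 1.
Nullity = 11 - (7 - 1) = 11 - 6 = 5.

5


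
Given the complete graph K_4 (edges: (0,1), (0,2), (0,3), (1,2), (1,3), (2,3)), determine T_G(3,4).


T(K_4; x,y) = x^3 + 3x^2 + 4xy + 2x + y^3 + 3y^2 + 2y.
Substituting x=3, y=4:
= 27 + 27 + 48 + 6 + 64 + 48 + 8
= 228.

228


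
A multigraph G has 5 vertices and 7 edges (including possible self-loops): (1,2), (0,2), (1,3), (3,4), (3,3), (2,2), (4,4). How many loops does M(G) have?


In a graphic matroid, a loop is a self-loop edge (u,u) with rank 0.
Examining all 7 edges for self-loops...
Self-loops found: (3,3), (2,2), (4,4)
Number of loops = 3.

3


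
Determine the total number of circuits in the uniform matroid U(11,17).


In U(11,17), circuits are the (12)-element subsets.
Any set of 12 elements is dependent, and removing any one element gives
an independent set of size 11, so it is a minimal dependent set.
Number of circuits = C(17,12) = 6188.

6188


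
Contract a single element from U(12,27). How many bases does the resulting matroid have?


Contracting e from U(12,27) gives U(11,26).
Bases of U(11,26) = (26 choose 11) = 7726160.

7726160


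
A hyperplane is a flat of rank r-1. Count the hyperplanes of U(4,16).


Hyperplanes of U(4,16) are flats of rank 3.
In a uniform matroid, these are exactly the (3)-element subsets.
Count = (16 choose 3) = 560.

560


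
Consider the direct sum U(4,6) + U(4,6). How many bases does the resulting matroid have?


Bases of a direct sum M1 + M2: |B| = |B(M1)| * |B(M2)|.
|B(U(4,6))| = C(6,4) = 15.
|B(U(4,6))| = C(6,4) = 15.
Total bases = 15 * 15 = 225.

225


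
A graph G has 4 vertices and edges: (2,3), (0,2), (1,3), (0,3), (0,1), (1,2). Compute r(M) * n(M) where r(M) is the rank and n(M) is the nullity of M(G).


r(M) = |V| - c = 4 - 1 = 3.
nullity = |E| - r(M) = 6 - 3 = 3.
Product = 3 * 3 = 9.

9


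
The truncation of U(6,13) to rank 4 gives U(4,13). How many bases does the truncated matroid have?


Truncating U(6,13) to rank 4 gives U(4,13).
Bases of U(4,13) are all 4-element subsets of 13 elements.
Number of bases = C(13,4) = 13! / (4! * 9!) = 715.

715


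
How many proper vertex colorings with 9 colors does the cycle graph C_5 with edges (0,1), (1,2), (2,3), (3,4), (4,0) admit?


P(C_5, k) = (k-1)^5 + (-1)^5*(k-1).
P(9) = (8)^5 - 8
= 32768 - 8 = 32760.

32760


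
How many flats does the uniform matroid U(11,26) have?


Flats of U(11,26): every subset of size < 11 is a flat, plus E itself.
Count = C(26,0) + C(26,1) + C(26,2) + C(26,3) + C(26,4) + C(26,5) + C(26,6) + C(26,7) + C(26,8) + C(26,9) + C(26,10) + 1
     = 1 + 26 + 325 + 2600 + 14950 + 65780 + 230230 + 657800 + 1562275 + 3124550 + 5311735 + 1
     = 10970273.

10970273


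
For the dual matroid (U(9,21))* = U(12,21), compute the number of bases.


The dual of U(r,n) is U(n-r, n) = U(12,21).
Bases of U(12,21) are all (12)-element subsets.
|B(M*)| = (21 choose 12) = 293930.

293930


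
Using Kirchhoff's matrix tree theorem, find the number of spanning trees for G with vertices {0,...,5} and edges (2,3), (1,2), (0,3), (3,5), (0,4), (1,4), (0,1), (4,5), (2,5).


By Kirchhoff's matrix tree theorem, the number of spanning trees equals
the determinant of any cofactor of the Laplacian matrix L.
G has 6 vertices and 9 edges.
Computing the (5 x 5) cofactor determinant gives 75.

75


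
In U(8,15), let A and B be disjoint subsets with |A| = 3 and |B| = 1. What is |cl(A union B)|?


|A union B| = 3 + 1 = 4 (disjoint).
In U(8,15), cl(S) = S if |S| < 8, else cl(S) = E.
Since 4 < 8, cl(A union B) = A union B.
|cl(A union B)| = 4.

4


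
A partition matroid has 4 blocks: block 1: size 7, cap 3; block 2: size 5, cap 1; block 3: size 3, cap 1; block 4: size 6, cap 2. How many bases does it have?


A basis picks exactly ci elements from block i.
Number of bases = product of C(|Si|, ci).
= C(7,3) * C(5,1) * C(3,1) * C(6,2)
= 35 * 5 * 3 * 15
= 7875.

7875


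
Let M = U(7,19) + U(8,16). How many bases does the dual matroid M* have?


(M1+M2)* = M1* + M2*.
M1* = U(12,19), bases: C(19,12) = 50388.
M2* = U(8,16), bases: C(16,8) = 12870.
|B(M*)| = 50388 * 12870 = 648493560.

648493560


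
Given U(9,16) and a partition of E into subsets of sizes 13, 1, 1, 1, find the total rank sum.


r(Ai) = min(|Ai|, 9) for each part.
Sum = min(13,9) + min(1,9) + min(1,9) + min(1,9)
    = 9 + 1 + 1 + 1
    = 12.

12


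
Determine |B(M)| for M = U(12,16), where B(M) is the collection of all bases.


Bases of U(12,16) are all 12-element subsets of the 16-element ground set.
Number of bases = C(16,12).
C(16,12) = 16! / (12! * 4!) = 1820.

1820


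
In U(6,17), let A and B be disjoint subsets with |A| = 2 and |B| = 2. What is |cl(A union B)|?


|A union B| = 2 + 2 = 4 (disjoint).
In U(6,17), cl(S) = S if |S| < 6, else cl(S) = E.
Since 4 < 6, cl(A union B) = A union B.
|cl(A union B)| = 4.

4


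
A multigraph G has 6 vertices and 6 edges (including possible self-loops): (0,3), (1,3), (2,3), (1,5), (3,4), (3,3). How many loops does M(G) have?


In a graphic matroid, a loop is a self-loop edge (u,u) with rank 0.
Examining all 6 edges for self-loops...
Self-loops found: (3,3)
Number of loops = 1.

1


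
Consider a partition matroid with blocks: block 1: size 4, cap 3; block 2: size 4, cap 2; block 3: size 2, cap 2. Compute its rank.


Rank of a partition matroid = sum of min(|Si|, ci) for each block.
= min(4,3) + min(4,2) + min(2,2)
= 3 + 2 + 2
= 7.

7


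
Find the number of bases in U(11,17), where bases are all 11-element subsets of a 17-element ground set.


Bases of U(11,17) are all 11-element subsets of the 17-element ground set.
Number of bases = C(17,11).
(17 choose 11) = 12376.

12376


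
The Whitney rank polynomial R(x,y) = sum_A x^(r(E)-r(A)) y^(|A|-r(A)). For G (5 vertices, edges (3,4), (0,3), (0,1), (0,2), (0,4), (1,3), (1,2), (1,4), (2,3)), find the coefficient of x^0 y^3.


R(x,y) = sum over A in 2^E of x^(r(E)-r(A)) * y^(|A|-r(A)).
G has 5 vertices, 9 edges. r(E) = 4.
Enumerate all 2^9 = 512 subsets.
Count subsets with r(E)-r(A)=0 and |A|-r(A)=3: 36.

36


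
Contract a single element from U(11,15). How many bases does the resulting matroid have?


Contracting e from U(11,15) gives U(10,14).
Bases of U(10,14) = C(14,10) = 1001.

1001


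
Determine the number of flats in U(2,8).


Flats of U(2,8): every subset of size < 2 is a flat, plus E itself.
Count = C(8,0) + C(8,1) + 1
     = 1 + 8 + 1
     = 10.

10


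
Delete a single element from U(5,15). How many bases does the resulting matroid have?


Deleting e from U(5,15) gives U(5,14) since n > r.
Bases of U(5,14) = (14 choose 5) = 2002.

2002


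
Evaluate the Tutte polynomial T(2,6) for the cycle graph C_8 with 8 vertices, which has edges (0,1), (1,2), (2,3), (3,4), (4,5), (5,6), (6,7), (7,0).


T(C_8; x,y) = x + x^2 + ... + x^(7) + y.
T(2,6) = 2^1 + 2^2 + 2^3 + 2^4 + 2^5 + 2^6 + 2^7 + 6
= 2 + 4 + 8 + 16 + 32 + 64 + 128 + 6
= 260.

260


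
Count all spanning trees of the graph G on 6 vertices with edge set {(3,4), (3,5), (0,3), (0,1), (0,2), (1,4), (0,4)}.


By Kirchhoff's matrix tree theorem, the number of spanning trees equals
the determinant of any cofactor of the Laplacian matrix L.
G has 6 vertices and 7 edges.
Computing the (5 x 5) cofactor determinant gives 8.

8


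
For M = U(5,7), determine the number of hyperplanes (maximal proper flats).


Hyperplanes of U(5,7) are flats of rank 4.
In a uniform matroid, these are exactly the (4)-element subsets.
Count = C(7,4) = 7! / (4! * 3!) = 35.

35


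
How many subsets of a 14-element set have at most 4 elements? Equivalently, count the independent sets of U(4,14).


Independent sets of U(4,14) are all subsets of size <= 4.
Count = C(14,0) + C(14,1) + C(14,2) + C(14,3) + C(14,4)
     = 1 + 14 + 91 + 364 + 1001
     = 1471.

1471


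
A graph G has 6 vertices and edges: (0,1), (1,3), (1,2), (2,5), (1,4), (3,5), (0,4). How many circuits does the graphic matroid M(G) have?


A circuit in a graphic matroid = edge set of a simple cycle.
G has 6 vertices and 7 edges.
Enumerating all minimal edge subsets forming cycles...
Total circuits found: 2.

2


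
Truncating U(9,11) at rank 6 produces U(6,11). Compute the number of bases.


Truncating U(9,11) to rank 6 gives U(6,11).
Bases of U(6,11) are all 6-element subsets of 11 elements.
Number of bases = (11 choose 6) = 462.

462


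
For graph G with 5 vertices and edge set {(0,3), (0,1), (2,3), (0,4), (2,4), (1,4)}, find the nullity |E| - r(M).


Cycle rank (nullity) = |E| - r(M) = |E| - (|V| - c).
|E| = 6, |V| = 5, c = 1.
Nullity = 6 - (5 - 1) = 6 - 4 = 2.

2


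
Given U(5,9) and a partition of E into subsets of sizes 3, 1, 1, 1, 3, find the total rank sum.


r(Ai) = min(|Ai|, 5) for each part.
Sum = min(3,5) + min(1,5) + min(1,5) + min(1,5) + min(3,5)
    = 3 + 1 + 1 + 1 + 3
    = 9.

9
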